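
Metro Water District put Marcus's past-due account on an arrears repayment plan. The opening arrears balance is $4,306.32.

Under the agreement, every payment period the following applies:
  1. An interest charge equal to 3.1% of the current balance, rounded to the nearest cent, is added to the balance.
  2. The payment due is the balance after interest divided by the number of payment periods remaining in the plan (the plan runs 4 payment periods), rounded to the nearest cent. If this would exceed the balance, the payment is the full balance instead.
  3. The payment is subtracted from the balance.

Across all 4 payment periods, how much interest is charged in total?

Payment period 1: $4,306.32 +$133.50 interest = $4,439.82; pay $1,109.96 → $3,329.86
Payment period 2: $3,329.86 +$103.23 interest = $3,433.09; pay $1,144.36 → $2,288.73
Payment period 3: $2,288.73 +$70.95 interest = $2,359.68; pay $1,179.84 → $1,179.84
Payment period 4: $1,179.84 +$36.58 interest = $1,216.42; pay $1,216.42 → $0.00
Total interest: $133.50 + $103.23 + $70.95 + $36.58 = $344.26

$344.26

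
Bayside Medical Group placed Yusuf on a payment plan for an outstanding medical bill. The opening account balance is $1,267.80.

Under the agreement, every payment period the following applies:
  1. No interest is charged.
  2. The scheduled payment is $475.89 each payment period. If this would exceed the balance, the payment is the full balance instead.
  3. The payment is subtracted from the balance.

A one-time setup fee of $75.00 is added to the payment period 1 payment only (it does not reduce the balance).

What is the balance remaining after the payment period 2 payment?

$316.02

Payment period 1: $1,267.80 − $475.89 (+ $75.00 fee) → $791.91
Payment period 2: $791.91 − $475.89 → $316.02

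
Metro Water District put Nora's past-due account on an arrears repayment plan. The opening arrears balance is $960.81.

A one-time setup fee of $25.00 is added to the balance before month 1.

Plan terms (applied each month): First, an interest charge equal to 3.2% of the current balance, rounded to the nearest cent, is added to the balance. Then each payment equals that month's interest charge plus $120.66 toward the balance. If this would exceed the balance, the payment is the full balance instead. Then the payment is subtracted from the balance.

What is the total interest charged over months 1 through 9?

$144.91

Month 1: opening $985.81; interest $31.55 → $1,017.36; payment $152.21; balance $865.15
Month 2: opening $865.15; interest $27.68 → $892.83; payment $148.34; balance $744.49
Month 3: opening $744.49; interest $23.82 → $768.31; payment $144.48; balance $623.83
Month 4: opening $623.83; interest $19.96 → $643.79; payment $140.62; balance $503.17
Month 5: opening $503.17; interest $16.10 → $519.27; payment $136.76; balance $382.51
Month 6: opening $382.51; interest $12.24 → $394.75; payment $132.90; balance $261.85
Month 7: opening $261.85; interest $8.38 → $270.23; payment $129.04; balance $141.19
Month 8: opening $141.19; interest $4.52 → $145.71; payment $125.18; balance $20.53
Month 9: opening $20.53; interest $0.66 → $21.19; payment $21.19; balance $0.00
Total interest: $31.55 + $27.68 + $23.82 + $19.96 + $16.10 + $12.24 + $8.38 + $4.52 + $0.66 = $144.91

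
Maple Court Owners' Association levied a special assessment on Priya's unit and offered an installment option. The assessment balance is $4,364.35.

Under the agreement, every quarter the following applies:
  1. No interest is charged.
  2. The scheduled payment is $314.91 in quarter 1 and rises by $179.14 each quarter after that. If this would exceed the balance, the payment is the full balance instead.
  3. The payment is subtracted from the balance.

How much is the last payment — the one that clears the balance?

$998.40

Quarter 1: opening $4,364.35; payment $314.91; balance $4,049.44
Quarter 2: opening $4,049.44; payment $494.05; balance $3,555.39
Quarter 3: opening $3,555.39; payment $673.19; balance $2,882.20
Quarter 4: opening $2,882.20; payment $852.33; balance $2,029.87
Quarter 5: opening $2,029.87; payment $1,031.47; balance $998.40
Quarter 6: opening $998.40; payment $998.40; balance $0.00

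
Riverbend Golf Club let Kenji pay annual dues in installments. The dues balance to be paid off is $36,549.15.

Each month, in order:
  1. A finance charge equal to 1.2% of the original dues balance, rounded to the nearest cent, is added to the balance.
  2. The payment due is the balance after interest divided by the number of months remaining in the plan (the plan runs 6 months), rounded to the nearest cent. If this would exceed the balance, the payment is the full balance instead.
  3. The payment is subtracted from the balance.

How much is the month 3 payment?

$6,361.99

Month 1: opening $36,549.15; interest $438.59 → $36,987.74; payment $6,164.62; balance $30,823.12
Month 2: opening $30,823.12; interest $438.59 → $31,261.71; payment $6,252.34; balance $25,009.37
Month 3: opening $25,009.37; interest $438.59 → $25,447.96; payment $6,361.99; balance $19,085.97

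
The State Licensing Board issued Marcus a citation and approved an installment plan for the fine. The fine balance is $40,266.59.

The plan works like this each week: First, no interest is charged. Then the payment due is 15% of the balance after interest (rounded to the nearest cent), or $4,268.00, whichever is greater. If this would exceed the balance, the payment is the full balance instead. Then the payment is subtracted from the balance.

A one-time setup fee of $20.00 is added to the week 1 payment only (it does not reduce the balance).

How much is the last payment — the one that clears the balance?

$3,388.72

Week 1: opening $40,266.59; payment $6,039.99 (+ $20.00 fee); balance $34,226.60
Week 2: opening $34,226.60; payment $5,133.99; balance $29,092.61
Week 3: opening $29,092.61; payment $4,363.89; balance $24,728.72
Week 4: opening $24,728.72; payment $4,268.00; balance $20,460.72
Week 5: opening $20,460.72; payment $4,268.00; balance $16,192.72
Week 6: opening $16,192.72; payment $4,268.00; balance $11,924.72
Week 7: opening $11,924.72; payment $4,268.00; balance $7,656.72
Week 8: opening $7,656.72; payment $4,268.00; balance $3,388.72
Week 9: opening $3,388.72; payment $3,388.72; balance $0.00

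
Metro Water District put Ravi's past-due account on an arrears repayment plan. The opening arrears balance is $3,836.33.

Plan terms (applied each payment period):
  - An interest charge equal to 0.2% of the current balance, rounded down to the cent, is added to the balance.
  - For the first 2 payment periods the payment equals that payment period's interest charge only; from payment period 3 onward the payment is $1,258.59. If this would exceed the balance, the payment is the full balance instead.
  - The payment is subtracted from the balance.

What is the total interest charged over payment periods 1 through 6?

# | Opening | Interest | Payment | End bal
1 | $3,836.33 | $7.67 | $7.67 | $3,836.33
2 | $3,836.33 | $7.67 | $7.67 | $3,836.33
3 | $3,836.33 | $7.67 | $1,258.59 | $2,585.41
4 | $2,585.41 | $5.17 | $1,258.59 | $1,331.99
5 | $1,331.99 | $2.66 | $1,258.59 | $76.06
6 | $76.06 | $0.15 | $76.21 | $0.00
Total interest: $7.67 + $7.67 + $7.67 + $5.17 + $2.66 + $0.15 = $30.99

$30.99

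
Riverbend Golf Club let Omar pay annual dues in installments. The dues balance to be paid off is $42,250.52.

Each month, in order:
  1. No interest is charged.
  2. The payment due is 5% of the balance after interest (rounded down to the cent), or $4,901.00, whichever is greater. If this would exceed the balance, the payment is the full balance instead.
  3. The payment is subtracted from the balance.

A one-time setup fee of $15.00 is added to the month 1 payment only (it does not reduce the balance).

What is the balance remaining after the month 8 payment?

$3,042.52

Month 1: opening $42,250.52; payment $4,901.00 (+ $15.00 fee); balance $37,349.52
Month 2: opening $37,349.52; payment $4,901.00; balance $32,448.52
Month 3: opening $32,448.52; payment $4,901.00; balance $27,547.52
Month 4: opening $27,547.52; payment $4,901.00; balance $22,646.52
Month 5: opening $22,646.52; payment $4,901.00; balance $17,745.52
Month 6: opening $17,745.52; payment $4,901.00; balance $12,844.52
Month 7: opening $12,844.52; payment $4,901.00; balance $7,943.52
Month 8: opening $7,943.52; payment $4,901.00; balance $3,042.52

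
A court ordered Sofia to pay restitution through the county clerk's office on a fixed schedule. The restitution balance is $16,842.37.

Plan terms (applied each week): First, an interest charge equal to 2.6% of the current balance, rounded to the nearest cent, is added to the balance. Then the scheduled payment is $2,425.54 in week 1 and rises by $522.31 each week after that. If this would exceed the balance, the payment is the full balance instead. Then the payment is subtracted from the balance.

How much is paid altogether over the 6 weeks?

$18,390.24

Week 1: $16,842.37 +$437.90 interest = $17,280.27; pay $2,425.54 → $14,854.73
Week 2: $14,854.73 +$386.22 interest = $15,240.95; pay $2,947.85 → $12,293.10
Week 3: $12,293.10 +$319.62 interest = $12,612.72; pay $3,470.16 → $9,142.56
Week 4: $9,142.56 +$237.71 interest = $9,380.27; pay $3,992.47 → $5,387.80
Week 5: $5,387.80 +$140.08 interest = $5,527.88; pay $4,514.78 → $1,013.10
Week 6: $1,013.10 +$26.34 interest = $1,039.44; pay $1,039.44 → $0.00
Total paid: $18,390.24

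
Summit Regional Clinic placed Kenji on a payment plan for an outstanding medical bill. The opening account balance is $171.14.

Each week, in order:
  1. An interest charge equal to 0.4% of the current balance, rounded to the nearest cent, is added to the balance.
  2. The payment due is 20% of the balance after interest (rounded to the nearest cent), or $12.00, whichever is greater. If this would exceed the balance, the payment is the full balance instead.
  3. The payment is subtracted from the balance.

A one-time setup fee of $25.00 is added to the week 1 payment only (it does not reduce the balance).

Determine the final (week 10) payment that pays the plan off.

Week 1: $171.14 +$0.68 interest = $171.82; pay $34.36 (+ $25.00 fee) → $137.46
Week 2: $137.46 +$0.55 interest = $138.01; pay $27.60 → $110.41
Week 3: $110.41 +$0.44 interest = $110.85; pay $22.17 → $88.68
Week 4: $88.68 +$0.35 interest = $89.03; pay $17.81 → $71.22
Week 5: $71.22 +$0.28 interest = $71.50; pay $14.30 → $57.20
Week 6: $57.20 +$0.23 interest = $57.43; pay $12.00 → $45.43
Week 7: $45.43 +$0.18 interest = $45.61; pay $12.00 → $33.61
Week 8: $33.61 +$0.13 interest = $33.74; pay $12.00 → $21.74
Week 9: $21.74 +$0.09 interest = $21.83; pay $12.00 → $9.83
Week 10: $9.83 +$0.04 interest = $9.87; pay $9.87 → $0.00

$9.87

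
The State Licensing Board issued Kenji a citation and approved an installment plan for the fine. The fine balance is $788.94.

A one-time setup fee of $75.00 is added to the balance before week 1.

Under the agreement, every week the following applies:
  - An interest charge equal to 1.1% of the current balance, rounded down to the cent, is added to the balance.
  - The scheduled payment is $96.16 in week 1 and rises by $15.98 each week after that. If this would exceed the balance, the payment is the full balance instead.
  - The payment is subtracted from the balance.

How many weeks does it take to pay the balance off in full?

# | Opening | Interest | Payment | End bal
1 | $863.94 | $9.50 | $96.16 | $777.28
2 | $777.28 | $8.55 | $112.14 | $673.69
3 | $673.69 | $7.41 | $128.12 | $552.98
4 | $552.98 | $6.08 | $144.10 | $414.96
5 | $414.96 | $4.56 | $160.08 | $259.44
6 | $259.44 | $2.85 | $176.06 | $86.23
7 | $86.23 | $0.94 | $87.17 | $0.00
Balance reaches $0.00 in week 7.

7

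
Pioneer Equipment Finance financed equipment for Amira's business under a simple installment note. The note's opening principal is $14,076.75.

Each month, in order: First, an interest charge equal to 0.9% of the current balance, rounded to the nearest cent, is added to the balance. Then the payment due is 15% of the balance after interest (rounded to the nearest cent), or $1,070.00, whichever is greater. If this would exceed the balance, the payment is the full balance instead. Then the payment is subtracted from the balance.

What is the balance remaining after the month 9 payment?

Month 1: $14,076.75 +$126.69 interest = $14,203.44; pay $2,130.52 → $12,072.92
Month 2: $12,072.92 +$108.66 interest = $12,181.58; pay $1,827.24 → $10,354.34
Month 3: $10,354.34 +$93.19 interest = $10,447.53; pay $1,567.13 → $8,880.40
Month 4: $8,880.40 +$79.92 interest = $8,960.32; pay $1,344.05 → $7,616.27
Month 5: $7,616.27 +$68.55 interest = $7,684.82; pay $1,152.72 → $6,532.10
Month 6: $6,532.10 +$58.79 interest = $6,590.89; pay $1,070.00 → $5,520.89
Month 7: $5,520.89 +$49.69 interest = $5,570.58; pay $1,070.00 → $4,500.58
Month 8: $4,500.58 +$40.51 interest = $4,541.09; pay $1,070.00 → $3,471.09
Month 9: $3,471.09 +$31.24 interest = $3,502.33; pay $1,070.00 → $2,432.33

$2,432.33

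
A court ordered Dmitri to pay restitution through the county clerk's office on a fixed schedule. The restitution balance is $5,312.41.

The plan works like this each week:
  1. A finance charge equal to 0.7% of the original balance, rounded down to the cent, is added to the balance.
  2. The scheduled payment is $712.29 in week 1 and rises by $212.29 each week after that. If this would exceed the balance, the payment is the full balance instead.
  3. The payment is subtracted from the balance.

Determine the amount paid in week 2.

$924.58

Week 1: $5,312.41 +$37.18 interest = $5,349.59; pay $712.29 → $4,637.30
Week 2: $4,637.30 +$37.18 interest = $4,674.48; pay $924.58 → $3,749.90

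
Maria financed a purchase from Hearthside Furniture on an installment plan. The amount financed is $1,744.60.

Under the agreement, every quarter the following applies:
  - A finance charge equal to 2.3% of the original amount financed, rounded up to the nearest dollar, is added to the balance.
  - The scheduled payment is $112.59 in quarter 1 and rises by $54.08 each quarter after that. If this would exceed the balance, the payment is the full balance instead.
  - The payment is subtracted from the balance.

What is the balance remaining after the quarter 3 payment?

# | Opening | Interest | Payment | End bal
1 | $1,744.60 | $41.00 | $112.59 | $1,673.01
2 | $1,673.01 | $41.00 | $166.67 | $1,547.34
3 | $1,547.34 | $41.00 | $220.75 | $1,367.59

$1,367.59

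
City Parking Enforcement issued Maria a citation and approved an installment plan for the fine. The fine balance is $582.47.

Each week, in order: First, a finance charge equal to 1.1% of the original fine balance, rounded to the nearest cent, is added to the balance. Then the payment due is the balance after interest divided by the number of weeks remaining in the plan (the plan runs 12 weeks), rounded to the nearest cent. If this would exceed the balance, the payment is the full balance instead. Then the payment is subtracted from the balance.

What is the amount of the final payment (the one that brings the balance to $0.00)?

$68.43

Week 1: $582.47 +$6.41 interest = $588.88; pay $49.07 → $539.81
Week 2: $539.81 +$6.41 interest = $546.22; pay $49.66 → $496.56
Week 3: $496.56 +$6.41 interest = $502.97; pay $50.30 → $452.67
Week 4: $452.67 +$6.41 interest = $459.08; pay $51.01 → $408.07
Week 5: $408.07 +$6.41 interest = $414.48; pay $51.81 → $362.67
Week 6: $362.67 +$6.41 interest = $369.08; pay $52.73 → $316.35
Week 7: $316.35 +$6.41 interest = $322.76; pay $53.79 → $268.97
Week 8: $268.97 +$6.41 interest = $275.38; pay $55.08 → $220.30
Week 9: $220.30 +$6.41 interest = $226.71; pay $56.68 → $170.03
Week 10: $170.03 +$6.41 interest = $176.44; pay $58.81 → $117.63
Week 11: $117.63 +$6.41 interest = $124.04; pay $62.02 → $62.02
Week 12: $62.02 +$6.41 interest = $68.43; pay $68.43 → $0.00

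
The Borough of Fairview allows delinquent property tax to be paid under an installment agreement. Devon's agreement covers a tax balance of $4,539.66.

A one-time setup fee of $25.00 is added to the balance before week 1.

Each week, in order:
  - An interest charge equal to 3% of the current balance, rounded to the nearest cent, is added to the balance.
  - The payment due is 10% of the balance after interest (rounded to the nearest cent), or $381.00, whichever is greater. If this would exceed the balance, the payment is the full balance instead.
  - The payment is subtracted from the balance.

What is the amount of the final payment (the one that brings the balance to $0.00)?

$158.20

Week 1: $4,564.66 +$136.94 interest = $4,701.60; pay $470.16 → $4,231.44
Week 2: $4,231.44 +$126.94 interest = $4,358.38; pay $435.84 → $3,922.54
Week 3: $3,922.54 +$117.68 interest = $4,040.22; pay $404.02 → $3,636.20
Week 4: $3,636.20 +$109.09 interest = $3,745.29; pay $381.00 → $3,364.29
Week 5: $3,364.29 +$100.93 interest = $3,465.22; pay $381.00 → $3,084.22
Week 6: $3,084.22 +$92.53 interest = $3,176.75; pay $381.00 → $2,795.75
Week 7: $2,795.75 +$83.87 interest = $2,879.62; pay $381.00 → $2,498.62
Week 8: $2,498.62 +$74.96 interest = $2,573.58; pay $381.00 → $2,192.58
Week 9: $2,192.58 +$65.78 interest = $2,258.36; pay $381.00 → $1,877.36
Week 10: $1,877.36 +$56.32 interest = $1,933.68; pay $381.00 → $1,552.68
Week 11: $1,552.68 +$46.58 interest = $1,599.26; pay $381.00 → $1,218.26
Week 12: $1,218.26 +$36.55 interest = $1,254.81; pay $381.00 → $873.81
Week 13: $873.81 +$26.21 interest = $900.02; pay $381.00 → $519.02
Week 14: $519.02 +$15.57 interest = $534.59; pay $381.00 → $153.59
Week 15: $153.59 +$4.61 interest = $158.20; pay $158.20 → $0.00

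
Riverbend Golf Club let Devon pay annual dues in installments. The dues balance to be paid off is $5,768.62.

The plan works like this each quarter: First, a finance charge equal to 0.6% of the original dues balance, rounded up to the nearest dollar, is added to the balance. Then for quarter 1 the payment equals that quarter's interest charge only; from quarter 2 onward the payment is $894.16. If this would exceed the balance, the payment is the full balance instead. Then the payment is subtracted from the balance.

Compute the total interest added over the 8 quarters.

$280.00

Quarter 1: $5,768.62 +$35.00 interest = $5,803.62; pay $35.00 → $5,768.62
Quarter 2: $5,768.62 +$35.00 interest = $5,803.62; pay $894.16 → $4,909.46
Quarter 3: $4,909.46 +$35.00 interest = $4,944.46; pay $894.16 → $4,050.30
Quarter 4: $4,050.30 +$35.00 interest = $4,085.30; pay $894.16 → $3,191.14
Quarter 5: $3,191.14 +$35.00 interest = $3,226.14; pay $894.16 → $2,331.98
Quarter 6: $2,331.98 +$35.00 interest = $2,366.98; pay $894.16 → $1,472.82
Quarter 7: $1,472.82 +$35.00 interest = $1,507.82; pay $894.16 → $613.66
Quarter 8: $613.66 +$35.00 interest = $648.66; pay $648.66 → $0.00
Total interest: $35.00 + $35.00 + $35.00 + $35.00 + $35.00 + $35.00 + $35.00 + $35.00 = $280.00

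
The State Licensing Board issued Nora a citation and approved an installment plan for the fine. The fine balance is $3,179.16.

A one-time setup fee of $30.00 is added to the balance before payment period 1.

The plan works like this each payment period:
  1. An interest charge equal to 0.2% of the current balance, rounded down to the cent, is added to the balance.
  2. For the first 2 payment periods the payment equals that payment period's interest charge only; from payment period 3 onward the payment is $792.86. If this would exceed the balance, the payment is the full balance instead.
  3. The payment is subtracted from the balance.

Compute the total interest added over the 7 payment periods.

# | Opening | Interest | Payment | End bal
1 | $3,209.16 | $6.41 | $6.41 | $3,209.16
2 | $3,209.16 | $6.41 | $6.41 | $3,209.16
3 | $3,209.16 | $6.41 | $792.86 | $2,422.71
4 | $2,422.71 | $4.84 | $792.86 | $1,634.69
5 | $1,634.69 | $3.26 | $792.86 | $845.09
6 | $845.09 | $1.69 | $792.86 | $53.92
7 | $53.92 | $0.10 | $54.02 | $0.00
Total interest: $6.41 + $6.41 + $6.41 + $4.84 + $3.26 + $1.69 + $0.10 = $29.12

$29.12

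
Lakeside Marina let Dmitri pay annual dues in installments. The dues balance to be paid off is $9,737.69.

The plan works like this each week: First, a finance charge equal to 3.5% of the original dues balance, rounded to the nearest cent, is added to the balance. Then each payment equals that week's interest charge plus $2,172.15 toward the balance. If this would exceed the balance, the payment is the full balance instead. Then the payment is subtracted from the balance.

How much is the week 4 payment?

$2,512.97

Week 1: opening $9,737.69; interest $340.82 → $10,078.51; payment $2,512.97; balance $7,565.54
Week 2: opening $7,565.54; interest $340.82 → $7,906.36; payment $2,512.97; balance $5,393.39
Week 3: opening $5,393.39; interest $340.82 → $5,734.21; payment $2,512.97; balance $3,221.24
Week 4: opening $3,221.24; interest $340.82 → $3,562.06; payment $2,512.97; balance $1,049.09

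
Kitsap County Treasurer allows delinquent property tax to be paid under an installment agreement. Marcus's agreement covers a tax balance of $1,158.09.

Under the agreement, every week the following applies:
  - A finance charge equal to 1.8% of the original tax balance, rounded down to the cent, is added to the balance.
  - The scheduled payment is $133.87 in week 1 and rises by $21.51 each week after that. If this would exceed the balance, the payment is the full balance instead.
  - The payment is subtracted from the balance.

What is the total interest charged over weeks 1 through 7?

Week 1: opening $1,158.09; interest $20.84 → $1,178.93; payment $133.87; balance $1,045.06
Week 2: opening $1,045.06; interest $20.84 → $1,065.90; payment $155.38; balance $910.52
Week 3: opening $910.52; interest $20.84 → $931.36; payment $176.89; balance $754.47
Week 4: opening $754.47; interest $20.84 → $775.31; payment $198.40; balance $576.91
Week 5: opening $576.91; interest $20.84 → $597.75; payment $219.91; balance $377.84
Week 6: opening $377.84; interest $20.84 → $398.68; payment $241.42; balance $157.26
Week 7: opening $157.26; interest $20.84 → $178.10; payment $178.10; balance $0.00
Total interest: $20.84 + $20.84 + $20.84 + $20.84 + $20.84 + $20.84 + $20.84 = $145.88

$145.88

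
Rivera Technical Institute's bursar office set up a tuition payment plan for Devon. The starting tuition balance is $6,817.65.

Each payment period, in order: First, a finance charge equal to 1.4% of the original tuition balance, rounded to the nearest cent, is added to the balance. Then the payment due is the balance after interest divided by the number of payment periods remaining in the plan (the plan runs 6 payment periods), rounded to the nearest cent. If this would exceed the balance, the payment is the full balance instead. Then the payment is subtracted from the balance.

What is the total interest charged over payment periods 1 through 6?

Payment period 1: opening $6,817.65; interest $95.45 → $6,913.10; payment $1,152.18; balance $5,760.92
Payment period 2: opening $5,760.92; interest $95.45 → $5,856.37; payment $1,171.27; balance $4,685.10
Payment period 3: opening $4,685.10; interest $95.45 → $4,780.55; payment $1,195.14; balance $3,585.41
Payment period 4: opening $3,585.41; interest $95.45 → $3,680.86; payment $1,226.95; balance $2,453.91
Payment period 5: opening $2,453.91; interest $95.45 → $2,549.36; payment $1,274.68; balance $1,274.68
Payment period 6: opening $1,274.68; interest $95.45 → $1,370.13; payment $1,370.13; balance $0.00
Total interest: $95.45 + $95.45 + $95.45 + $95.45 + $95.45 + $95.45 = $572.70

$572.70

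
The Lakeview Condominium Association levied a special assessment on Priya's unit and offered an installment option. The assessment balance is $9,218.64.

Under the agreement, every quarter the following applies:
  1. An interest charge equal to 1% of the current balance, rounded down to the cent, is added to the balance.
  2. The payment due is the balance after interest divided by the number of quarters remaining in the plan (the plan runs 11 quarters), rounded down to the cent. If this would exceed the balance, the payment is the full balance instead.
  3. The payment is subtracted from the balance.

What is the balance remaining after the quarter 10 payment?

Quarter 1: opening $9,218.64; interest $92.18 → $9,310.82; payment $846.43; balance $8,464.39
Quarter 2: opening $8,464.39; interest $84.64 → $8,549.03; payment $854.90; balance $7,694.13
Quarter 3: opening $7,694.13; interest $76.94 → $7,771.07; payment $863.45; balance $6,907.62
Quarter 4: opening $6,907.62; interest $69.07 → $6,976.69; payment $872.08; balance $6,104.61
Quarter 5: opening $6,104.61; interest $61.04 → $6,165.65; payment $880.80; balance $5,284.85
Quarter 6: opening $5,284.85; interest $52.84 → $5,337.69; payment $889.61; balance $4,448.08
Quarter 7: opening $4,448.08; interest $44.48 → $4,492.56; payment $898.51; balance $3,594.05
Quarter 8: opening $3,594.05; interest $35.94 → $3,629.99; payment $907.49; balance $2,722.50
Quarter 9: opening $2,722.50; interest $27.22 → $2,749.72; payment $916.57; balance $1,833.15
Quarter 10: opening $1,833.15; interest $18.33 → $1,851.48; payment $925.74; balance $925.74

$925.74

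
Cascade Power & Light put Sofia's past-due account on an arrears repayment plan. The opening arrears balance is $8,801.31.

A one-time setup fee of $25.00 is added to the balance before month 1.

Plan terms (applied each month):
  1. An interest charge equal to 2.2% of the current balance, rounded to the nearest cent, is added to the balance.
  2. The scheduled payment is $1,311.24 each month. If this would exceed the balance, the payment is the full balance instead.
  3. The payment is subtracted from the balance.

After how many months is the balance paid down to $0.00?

Month 1: $8,826.31 +$194.18 interest = $9,020.49; pay $1,311.24 → $7,709.25
Month 2: $7,709.25 +$169.60 interest = $7,878.85; pay $1,311.24 → $6,567.61
Month 3: $6,567.61 +$144.49 interest = $6,712.10; pay $1,311.24 → $5,400.86
Month 4: $5,400.86 +$118.82 interest = $5,519.68; pay $1,311.24 → $4,208.44
Month 5: $4,208.44 +$92.59 interest = $4,301.03; pay $1,311.24 → $2,989.79
Month 6: $2,989.79 +$65.78 interest = $3,055.57; pay $1,311.24 → $1,744.33
Month 7: $1,744.33 +$38.38 interest = $1,782.71; pay $1,311.24 → $471.47
Month 8: $471.47 +$10.37 interest = $481.84; pay $481.84 → $0.00
Balance reaches $0.00 in month 8.

8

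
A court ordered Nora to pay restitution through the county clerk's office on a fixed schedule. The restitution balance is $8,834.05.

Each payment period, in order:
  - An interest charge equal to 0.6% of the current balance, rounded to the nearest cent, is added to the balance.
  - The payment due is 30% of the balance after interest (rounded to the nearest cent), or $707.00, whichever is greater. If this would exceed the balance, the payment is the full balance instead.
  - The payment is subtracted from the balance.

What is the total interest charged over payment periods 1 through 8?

$162.17

Payment period 1: $8,834.05 +$53.00 interest = $8,887.05; pay $2,666.12 → $6,220.93
Payment period 2: $6,220.93 +$37.33 interest = $6,258.26; pay $1,877.48 → $4,380.78
Payment period 3: $4,380.78 +$26.28 interest = $4,407.06; pay $1,322.12 → $3,084.94
Payment period 4: $3,084.94 +$18.51 interest = $3,103.45; pay $931.04 → $2,172.41
Payment period 5: $2,172.41 +$13.03 interest = $2,185.44; pay $707.00 → $1,478.44
Payment period 6: $1,478.44 +$8.87 interest = $1,487.31; pay $707.00 → $780.31
Payment period 7: $780.31 +$4.68 interest = $784.99; pay $707.00 → $77.99
Payment period 8: $77.99 +$0.47 interest = $78.46; pay $78.46 → $0.00
Total interest: $53.00 + $37.33 + $26.28 + $18.51 + $13.03 + $8.87 + $4.68 + $0.47 = $162.17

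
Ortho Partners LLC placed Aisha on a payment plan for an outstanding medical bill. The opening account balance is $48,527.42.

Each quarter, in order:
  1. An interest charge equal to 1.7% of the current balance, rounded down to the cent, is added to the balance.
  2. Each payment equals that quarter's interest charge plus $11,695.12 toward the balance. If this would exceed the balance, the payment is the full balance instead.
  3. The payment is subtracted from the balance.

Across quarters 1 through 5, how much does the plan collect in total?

$50,664.05

Quarter 1: $48,527.42 +$824.96 interest = $49,352.38; pay $12,520.08 → $36,832.30
Quarter 2: $36,832.30 +$626.14 interest = $37,458.44; pay $12,321.26 → $25,137.18
Quarter 3: $25,137.18 +$427.33 interest = $25,564.51; pay $12,122.45 → $13,442.06
Quarter 4: $13,442.06 +$228.51 interest = $13,670.57; pay $11,923.63 → $1,746.94
Quarter 5: $1,746.94 +$29.69 interest = $1,776.63; pay $1,776.63 → $0.00
Total paid: $50,664.05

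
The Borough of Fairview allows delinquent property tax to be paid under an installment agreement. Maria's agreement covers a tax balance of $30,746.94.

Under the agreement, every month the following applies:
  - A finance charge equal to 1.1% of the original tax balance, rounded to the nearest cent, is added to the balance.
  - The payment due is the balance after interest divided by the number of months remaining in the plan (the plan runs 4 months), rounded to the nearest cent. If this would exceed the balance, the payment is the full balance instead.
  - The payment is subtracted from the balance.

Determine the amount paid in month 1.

Month 1: $30,746.94 +$338.22 interest = $31,085.16; pay $7,771.29 → $23,313.87

$7,771.29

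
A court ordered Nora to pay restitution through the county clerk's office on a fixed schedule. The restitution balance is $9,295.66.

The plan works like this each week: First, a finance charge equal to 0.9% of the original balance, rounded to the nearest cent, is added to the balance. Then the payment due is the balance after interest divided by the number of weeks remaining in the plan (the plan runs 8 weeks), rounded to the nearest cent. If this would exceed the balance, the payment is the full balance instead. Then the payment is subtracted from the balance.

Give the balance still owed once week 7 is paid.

$1,305.67

# | Opening | Interest | Payment | End bal
1 | $9,295.66 | $83.66 | $1,172.42 | $8,206.90
2 | $8,206.90 | $83.66 | $1,184.37 | $7,106.19
3 | $7,106.19 | $83.66 | $1,198.31 | $5,991.54
4 | $5,991.54 | $83.66 | $1,215.04 | $4,860.16
5 | $4,860.16 | $83.66 | $1,235.96 | $3,707.86
6 | $3,707.86 | $83.66 | $1,263.84 | $2,527.68
7 | $2,527.68 | $83.66 | $1,305.67 | $1,305.67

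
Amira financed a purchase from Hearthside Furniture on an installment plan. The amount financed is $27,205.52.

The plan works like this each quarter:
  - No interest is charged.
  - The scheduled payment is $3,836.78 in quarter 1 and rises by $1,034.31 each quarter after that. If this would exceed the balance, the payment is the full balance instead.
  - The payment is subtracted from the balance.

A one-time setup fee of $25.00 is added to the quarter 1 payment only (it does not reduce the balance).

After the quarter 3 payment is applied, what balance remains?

Quarter 1: $27,205.52 − $3,836.78 (+ $25.00 fee) → $23,368.74
Quarter 2: $23,368.74 − $4,871.09 → $18,497.65
Quarter 3: $18,497.65 − $5,905.40 → $12,592.25

$12,592.25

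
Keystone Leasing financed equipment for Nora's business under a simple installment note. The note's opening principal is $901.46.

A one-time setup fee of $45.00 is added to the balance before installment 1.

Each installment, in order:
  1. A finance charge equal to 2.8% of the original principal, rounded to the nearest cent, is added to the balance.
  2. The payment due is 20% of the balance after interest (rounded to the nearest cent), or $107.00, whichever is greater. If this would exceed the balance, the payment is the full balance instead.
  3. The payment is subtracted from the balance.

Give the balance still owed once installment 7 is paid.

$202.00

Installment 1: opening $946.46; interest $25.24 → $971.70; payment $194.34; balance $777.36
Installment 2: opening $777.36; interest $25.24 → $802.60; payment $160.52; balance $642.08
Installment 3: opening $642.08; interest $25.24 → $667.32; payment $133.46; balance $533.86
Installment 4: opening $533.86; interest $25.24 → $559.10; payment $111.82; balance $447.28
Installment 5: opening $447.28; interest $25.24 → $472.52; payment $107.00; balance $365.52
Installment 6: opening $365.52; interest $25.24 → $390.76; payment $107.00; balance $283.76
Installment 7: opening $283.76; interest $25.24 → $309.00; payment $107.00; balance $202.00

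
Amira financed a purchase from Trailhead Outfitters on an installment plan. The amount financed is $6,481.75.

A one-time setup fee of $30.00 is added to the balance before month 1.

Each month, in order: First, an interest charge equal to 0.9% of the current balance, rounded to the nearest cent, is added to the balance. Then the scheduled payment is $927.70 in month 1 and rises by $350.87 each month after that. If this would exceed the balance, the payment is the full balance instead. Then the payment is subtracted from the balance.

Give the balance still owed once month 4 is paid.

$870.28

Month 1: opening $6,511.75; interest $58.61 → $6,570.36; payment $927.70; balance $5,642.66
Month 2: opening $5,642.66; interest $50.78 → $5,693.44; payment $1,278.57; balance $4,414.87
Month 3: opening $4,414.87; interest $39.73 → $4,454.60; payment $1,629.44; balance $2,825.16
Month 4: opening $2,825.16; interest $25.43 → $2,850.59; payment $1,980.31; balance $870.28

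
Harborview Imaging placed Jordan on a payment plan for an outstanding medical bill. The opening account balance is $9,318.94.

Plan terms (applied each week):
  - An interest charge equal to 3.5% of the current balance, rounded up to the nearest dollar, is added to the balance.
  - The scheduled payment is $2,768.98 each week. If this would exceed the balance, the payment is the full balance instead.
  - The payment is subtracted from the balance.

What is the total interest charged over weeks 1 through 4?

Week 1: opening $9,318.94; interest $327.00 → $9,645.94; payment $2,768.98; balance $6,876.96
Week 2: opening $6,876.96; interest $241.00 → $7,117.96; payment $2,768.98; balance $4,348.98
Week 3: opening $4,348.98; interest $153.00 → $4,501.98; payment $2,768.98; balance $1,733.00
Week 4: opening $1,733.00; interest $61.00 → $1,794.00; payment $1,794.00; balance $0.00
Total interest: $327.00 + $241.00 + $153.00 + $61.00 = $782.00

$782.00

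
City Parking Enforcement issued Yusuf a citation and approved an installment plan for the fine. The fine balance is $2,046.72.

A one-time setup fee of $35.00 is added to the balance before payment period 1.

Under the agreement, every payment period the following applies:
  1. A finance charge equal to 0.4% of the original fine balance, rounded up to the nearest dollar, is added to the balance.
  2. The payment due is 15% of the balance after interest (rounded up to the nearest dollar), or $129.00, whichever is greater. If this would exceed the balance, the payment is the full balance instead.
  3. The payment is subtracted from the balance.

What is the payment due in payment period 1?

Payment period 1: $2,081.72 +$9.00 interest = $2,090.72; pay $314.00 → $1,776.72

$314.00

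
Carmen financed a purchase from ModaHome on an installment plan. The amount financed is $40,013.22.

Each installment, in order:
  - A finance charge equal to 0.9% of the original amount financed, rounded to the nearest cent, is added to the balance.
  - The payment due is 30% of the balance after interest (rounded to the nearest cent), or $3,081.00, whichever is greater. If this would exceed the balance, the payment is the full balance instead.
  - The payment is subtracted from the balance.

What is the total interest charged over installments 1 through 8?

$2,880.96

Installment 1: opening $40,013.22; interest $360.12 → $40,373.34; payment $12,112.00; balance $28,261.34
Installment 2: opening $28,261.34; interest $360.12 → $28,621.46; payment $8,586.44; balance $20,035.02
Installment 3: opening $20,035.02; interest $360.12 → $20,395.14; payment $6,118.54; balance $14,276.60
Installment 4: opening $14,276.60; interest $360.12 → $14,636.72; payment $4,391.02; balance $10,245.70
Installment 5: opening $10,245.70; interest $360.12 → $10,605.82; payment $3,181.75; balance $7,424.07
Installment 6: opening $7,424.07; interest $360.12 → $7,784.19; payment $3,081.00; balance $4,703.19
Installment 7: opening $4,703.19; interest $360.12 → $5,063.31; payment $3,081.00; balance $1,982.31
Installment 8: opening $1,982.31; interest $360.12 → $2,342.43; payment $2,342.43; balance $0.00
Total interest: $360.12 + $360.12 + $360.12 + $360.12 + $360.12 + $360.12 + $360.12 + $360.12 = $2,880.96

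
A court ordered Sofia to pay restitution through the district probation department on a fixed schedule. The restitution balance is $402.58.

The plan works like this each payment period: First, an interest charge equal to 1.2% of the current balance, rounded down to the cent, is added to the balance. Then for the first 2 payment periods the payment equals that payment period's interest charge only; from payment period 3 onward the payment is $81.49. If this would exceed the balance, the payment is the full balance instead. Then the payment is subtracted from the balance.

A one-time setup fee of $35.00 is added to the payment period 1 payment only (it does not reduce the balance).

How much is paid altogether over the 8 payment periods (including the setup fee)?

Payment period 1: opening $402.58; interest $4.83 → $407.41; payment $4.83 (+ $35.00 fee); balance $402.58
Payment period 2: opening $402.58; interest $4.83 → $407.41; payment $4.83; balance $402.58
Payment period 3: opening $402.58; interest $4.83 → $407.41; payment $81.49; balance $325.92
Payment period 4: opening $325.92; interest $3.91 → $329.83; payment $81.49; balance $248.34
Payment period 5: opening $248.34; interest $2.98 → $251.32; payment $81.49; balance $169.83
Payment period 6: opening $169.83; interest $2.03 → $171.86; payment $81.49; balance $90.37
Payment period 7: opening $90.37; interest $1.08 → $91.45; payment $81.49; balance $9.96
Payment period 8: opening $9.96; interest $0.11 → $10.07; payment $10.07; balance $0.00
Total paid: $462.18

$462.18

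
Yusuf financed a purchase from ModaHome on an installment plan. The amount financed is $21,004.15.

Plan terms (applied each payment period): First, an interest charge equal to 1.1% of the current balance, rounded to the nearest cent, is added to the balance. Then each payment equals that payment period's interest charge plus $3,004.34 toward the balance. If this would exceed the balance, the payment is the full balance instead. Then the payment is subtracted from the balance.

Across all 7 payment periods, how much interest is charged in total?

Payment period 1: $21,004.15 +$231.05 interest = $21,235.20; pay $3,235.39 → $17,999.81
Payment period 2: $17,999.81 +$198.00 interest = $18,197.81; pay $3,202.34 → $14,995.47
Payment period 3: $14,995.47 +$164.95 interest = $15,160.42; pay $3,169.29 → $11,991.13
Payment period 4: $11,991.13 +$131.90 interest = $12,123.03; pay $3,136.24 → $8,986.79
Payment period 5: $8,986.79 +$98.85 interest = $9,085.64; pay $3,103.19 → $5,982.45
Payment period 6: $5,982.45 +$65.81 interest = $6,048.26; pay $3,070.15 → $2,978.11
Payment period 7: $2,978.11 +$32.76 interest = $3,010.87; pay $3,010.87 → $0.00
Total interest: $231.05 + $198.00 + $164.95 + $131.90 + $98.85 + $65.81 + $32.76 = $923.32

$923.32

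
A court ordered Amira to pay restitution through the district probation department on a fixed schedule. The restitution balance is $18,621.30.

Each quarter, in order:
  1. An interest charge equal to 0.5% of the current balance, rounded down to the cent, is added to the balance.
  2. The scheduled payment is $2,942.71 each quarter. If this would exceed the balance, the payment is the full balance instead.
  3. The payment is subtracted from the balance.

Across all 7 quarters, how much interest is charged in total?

# | Opening | Interest | Payment | End bal
1 | $18,621.30 | $93.10 | $2,942.71 | $15,771.69
2 | $15,771.69 | $78.85 | $2,942.71 | $12,907.83
3 | $12,907.83 | $64.53 | $2,942.71 | $10,029.65
4 | $10,029.65 | $50.14 | $2,942.71 | $7,137.08
5 | $7,137.08 | $35.68 | $2,942.71 | $4,230.05
6 | $4,230.05 | $21.15 | $2,942.71 | $1,308.49
7 | $1,308.49 | $6.54 | $1,315.03 | $0.00
Total interest: $93.10 + $78.85 + $64.53 + $50.14 + $35.68 + $21.15 + $6.54 = $349.99

$349.99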